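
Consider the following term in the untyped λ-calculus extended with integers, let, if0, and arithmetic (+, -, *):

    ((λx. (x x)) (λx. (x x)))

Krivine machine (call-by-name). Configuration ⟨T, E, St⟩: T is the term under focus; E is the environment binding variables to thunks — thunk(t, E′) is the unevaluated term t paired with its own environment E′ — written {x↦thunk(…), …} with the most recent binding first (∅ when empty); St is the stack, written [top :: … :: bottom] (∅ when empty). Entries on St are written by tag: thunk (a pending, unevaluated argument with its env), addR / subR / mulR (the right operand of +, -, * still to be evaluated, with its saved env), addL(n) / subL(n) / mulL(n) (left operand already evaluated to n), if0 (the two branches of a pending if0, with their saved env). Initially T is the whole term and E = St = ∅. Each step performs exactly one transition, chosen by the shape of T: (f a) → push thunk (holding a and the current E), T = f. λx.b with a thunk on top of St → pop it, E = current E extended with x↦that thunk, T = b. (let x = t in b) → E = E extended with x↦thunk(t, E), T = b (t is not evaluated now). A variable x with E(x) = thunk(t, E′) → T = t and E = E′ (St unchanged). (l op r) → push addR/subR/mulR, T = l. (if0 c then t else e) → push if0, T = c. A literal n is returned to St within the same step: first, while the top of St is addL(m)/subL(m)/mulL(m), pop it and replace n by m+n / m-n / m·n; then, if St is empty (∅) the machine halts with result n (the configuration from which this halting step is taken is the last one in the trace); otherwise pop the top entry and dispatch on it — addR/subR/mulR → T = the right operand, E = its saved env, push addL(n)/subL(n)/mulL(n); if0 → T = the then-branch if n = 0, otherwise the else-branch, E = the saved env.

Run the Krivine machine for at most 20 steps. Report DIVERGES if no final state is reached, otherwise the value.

Answer: DIVERGES (no final state within 20 steps)

Machine steps:
0. <T=((λx. (x x)) (λx. (x x))), E=∅, St=∅>
1. <T=(λx. (x x)), E=∅, St=[thunk]>
2. <T=(x x), E={x↦thunk((λx. (x x)), ∅)}, St=∅>
3. <T=x, E={x↦thunk((λx. (x x)), ∅)}, St=[thunk]>
4. <T=(λx. (x x)), E=∅, St=[thunk]>
5. <T=(x x), E={x↦thunk(x, {x↦thunk((λx. (x x)), ∅)})}, St=∅>
6. <T=x, E={x↦thunk(x, {x↦thunk((λx. (x x)), ∅)})}, St=[thunk]>
7. <T=x, E={x↦thunk((λx. (x x)), ∅)}, St=[thunk]>
8. <T=(λx. (x x)), E=∅, St=[thunk]>
9. <T=(x x), E={x↦thunk(x, {x↦thunk(x, {x↦thunk((λx. (x x)), ∅)})})}, St=∅>
10. <T=x, E={x↦thunk(x, {x↦thunk(x, {x↦thunk((λx. (x x)), ∅)})})}, St=[thunk]>
11. <T=x, E={x↦thunk(x, {x↦thunk((λx. (x x)), ∅)})}, St=[thunk]>
12. <T=x, E={x↦thunk((λx. (x x)), ∅)}, St=[thunk]>
13. <T=(λx. (x x)), E=∅, St=[thunk]>
14. <T=(x x), E={x↦thunk(x, {x↦thunk(x, {x↦thunk(x, {x↦thunk((λx. (x x)), ∅)})})})}, St=∅>
15. <T=x, E={x↦thunk(x, {x↦thunk(x, {x↦thunk(x, {x↦thunk((λx. (x x)), ∅)})})})}, St=[thunk]>
16. <T=x, E={x↦thunk(x, {x↦thunk(x, {x↦thunk((λx. (x x)), ∅)})})}, St=[thunk]>
17. <T=x, E={x↦thunk(x, {x↦thunk((λx. (x x)), ∅)})}, St=[thunk]>
18. <T=x, E={x↦thunk((λx. (x x)), ∅)}, St=[thunk]>
19. <T=(λx. (x x)), E=∅, St=[thunk]>
20. <T=(x x), E={x↦thunk(x, {x↦thunk(x, {x↦thunk(x, {x↦thunk(x, {x↦thunk((λx. (x x)), ∅)})})})})}, St=∅>
→ 20 transitions taken and the configuration is still not final: no result within 20 steps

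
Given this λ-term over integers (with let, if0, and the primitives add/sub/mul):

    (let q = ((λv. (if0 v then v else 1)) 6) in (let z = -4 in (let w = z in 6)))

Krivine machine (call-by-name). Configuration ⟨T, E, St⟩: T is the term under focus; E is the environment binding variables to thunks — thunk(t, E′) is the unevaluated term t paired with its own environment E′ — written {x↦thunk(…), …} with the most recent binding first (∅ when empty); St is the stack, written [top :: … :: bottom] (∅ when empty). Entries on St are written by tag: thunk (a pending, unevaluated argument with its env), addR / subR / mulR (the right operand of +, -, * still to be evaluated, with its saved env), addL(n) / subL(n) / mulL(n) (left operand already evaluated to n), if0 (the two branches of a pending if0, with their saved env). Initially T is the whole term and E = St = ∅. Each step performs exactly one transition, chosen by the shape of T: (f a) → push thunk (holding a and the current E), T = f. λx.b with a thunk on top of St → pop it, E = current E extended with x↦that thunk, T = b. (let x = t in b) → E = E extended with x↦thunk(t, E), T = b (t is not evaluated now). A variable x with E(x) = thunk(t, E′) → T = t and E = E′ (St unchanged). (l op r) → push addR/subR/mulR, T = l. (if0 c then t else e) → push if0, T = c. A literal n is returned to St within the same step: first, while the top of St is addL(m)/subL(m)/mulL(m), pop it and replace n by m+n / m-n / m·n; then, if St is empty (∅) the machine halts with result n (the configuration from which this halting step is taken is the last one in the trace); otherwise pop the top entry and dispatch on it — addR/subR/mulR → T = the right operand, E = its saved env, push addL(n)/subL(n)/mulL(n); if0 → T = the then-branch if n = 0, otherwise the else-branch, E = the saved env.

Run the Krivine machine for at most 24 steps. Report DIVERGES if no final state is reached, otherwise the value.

Answer: 6

Machine steps:
[0] [T=(let q = ((λv. (if0 v then v else 1)) 6) in (let z = -4 in (let w = z in 6))) | E=∅ | St=∅]
[1] [T=(let z = -4 in (let w = z in 6)) | E={q↦thunk(((λv. (if0 v then v else 1)) 6), ∅)} | St=∅]
[2] [T=(let w = z in 6) | E={z↦thunk(-4, {q↦thunk(((λv. (if0 v then v else 1)) 6), ∅)}), q↦thunk(((λv. (if0 v then v else 1)) 6), ∅)} | St=∅]
[3] [T=6 | E={w↦thunk(z, {z↦thunk(-4, {q↦thunk(((λv. (if0 v then v else 1)) 6), ∅)}), q↦thunk(((λv. (if0 v then v else 1)) 6), ∅)}), z↦thunk(-4, {q↦thunk(((λv. (if0 v then v else 1)) 6), ∅)}), q↦thunk(((λv. (if0 v then v else 1)) 6), ∅)} | St=∅]
→ final value 6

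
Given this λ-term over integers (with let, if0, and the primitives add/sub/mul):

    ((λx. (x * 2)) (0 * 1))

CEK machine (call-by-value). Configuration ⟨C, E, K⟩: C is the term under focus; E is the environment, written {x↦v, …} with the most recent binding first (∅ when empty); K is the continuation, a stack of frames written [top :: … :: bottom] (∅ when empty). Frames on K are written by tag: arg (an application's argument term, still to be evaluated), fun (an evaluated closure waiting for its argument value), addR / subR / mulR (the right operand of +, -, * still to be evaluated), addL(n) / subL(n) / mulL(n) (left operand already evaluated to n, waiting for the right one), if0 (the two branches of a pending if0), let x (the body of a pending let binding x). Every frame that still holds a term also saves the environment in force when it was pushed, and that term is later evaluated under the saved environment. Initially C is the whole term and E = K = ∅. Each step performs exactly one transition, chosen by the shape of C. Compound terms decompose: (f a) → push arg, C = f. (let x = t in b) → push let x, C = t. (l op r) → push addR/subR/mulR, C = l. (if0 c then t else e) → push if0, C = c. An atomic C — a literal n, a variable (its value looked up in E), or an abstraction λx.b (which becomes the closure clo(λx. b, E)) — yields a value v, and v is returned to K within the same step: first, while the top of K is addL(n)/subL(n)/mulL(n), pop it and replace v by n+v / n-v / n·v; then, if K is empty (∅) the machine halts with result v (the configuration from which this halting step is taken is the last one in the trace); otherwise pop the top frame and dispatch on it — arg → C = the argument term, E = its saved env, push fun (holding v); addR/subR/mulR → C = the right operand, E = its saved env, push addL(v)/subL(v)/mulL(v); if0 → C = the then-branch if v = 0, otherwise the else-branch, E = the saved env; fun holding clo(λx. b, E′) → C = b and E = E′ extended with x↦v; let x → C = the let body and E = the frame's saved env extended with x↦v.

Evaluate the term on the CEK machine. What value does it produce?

step 0: <C=((λx. (x * 2)) (0 * 1)), E=∅, K=∅>
step 1: <C=(λx. (x * 2)), E=∅, K=[arg]>
step 2: <C=(0 * 1), E=∅, K=[fun]>
step 3: <C=0, E=∅, K=[mulR :: fun]>
step 4: <C=1, E=∅, K=[mulL(0) :: fun]>
step 5: <C=(x * 2), E={x↦0}, K=∅>
step 6: <C=x, E={x↦0}, K=[mulR]>
step 7: <C=2, E={x↦0}, K=[mulL(0)]>
→ final value 0

Answer: 0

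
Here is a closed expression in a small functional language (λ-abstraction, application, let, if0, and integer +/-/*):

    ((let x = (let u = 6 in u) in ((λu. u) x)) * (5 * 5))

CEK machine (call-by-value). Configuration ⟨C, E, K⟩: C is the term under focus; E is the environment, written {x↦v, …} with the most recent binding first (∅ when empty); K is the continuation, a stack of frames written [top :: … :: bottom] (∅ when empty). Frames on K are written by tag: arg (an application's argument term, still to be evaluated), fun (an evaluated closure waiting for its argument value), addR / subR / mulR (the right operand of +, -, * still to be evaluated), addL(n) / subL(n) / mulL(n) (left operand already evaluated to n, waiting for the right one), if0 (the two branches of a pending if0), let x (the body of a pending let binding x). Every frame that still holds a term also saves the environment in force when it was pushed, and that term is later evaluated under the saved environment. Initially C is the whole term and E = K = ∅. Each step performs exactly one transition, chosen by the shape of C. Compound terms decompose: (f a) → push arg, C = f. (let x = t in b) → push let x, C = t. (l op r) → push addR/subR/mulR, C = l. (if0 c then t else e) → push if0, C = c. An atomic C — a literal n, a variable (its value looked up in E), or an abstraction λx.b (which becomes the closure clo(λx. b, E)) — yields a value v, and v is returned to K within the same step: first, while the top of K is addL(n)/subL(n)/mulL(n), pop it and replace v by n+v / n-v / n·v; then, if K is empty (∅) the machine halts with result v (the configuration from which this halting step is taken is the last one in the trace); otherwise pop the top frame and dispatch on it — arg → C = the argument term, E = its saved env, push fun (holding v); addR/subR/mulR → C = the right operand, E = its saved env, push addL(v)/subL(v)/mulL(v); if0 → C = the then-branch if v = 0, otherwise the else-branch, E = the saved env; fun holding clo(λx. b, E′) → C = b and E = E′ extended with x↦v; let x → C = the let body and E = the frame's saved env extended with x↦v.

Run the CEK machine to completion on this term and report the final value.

Answer: 150

Machine steps:
0. ⟨C=((let x = (let u = 6 in u) in ((λu. u) x)) * (5 * 5)); E=∅; K=∅⟩
1. ⟨C=(let x = (let u = 6 in u) in ((λu. u) x)); E=∅; K=[mulR]⟩
2. ⟨C=(let u = 6 in u); E=∅; K=[let x :: mulR]⟩
3. ⟨C=6; E=∅; K=[let u :: let x :: mulR]⟩
4. ⟨C=u; E={u↦6}; K=[let x :: mulR]⟩
5. ⟨C=((λu. u) x); E={x↦6}; K=[mulR]⟩
6. ⟨C=(λu. u); E={x↦6}; K=[arg :: mulR]⟩
7. ⟨C=x; E={x↦6}; K=[fun :: mulR]⟩
8. ⟨C=u; E={u↦6, x↦6}; K=[mulR]⟩
9. ⟨C=(5 * 5); E=∅; K=[mulL(6)]⟩
10. ⟨C=5; E=∅; K=[mulR :: mulL(6)]⟩
11. ⟨C=5; E=∅; K=[mulL(5) :: mulL(6)]⟩
→ final value 150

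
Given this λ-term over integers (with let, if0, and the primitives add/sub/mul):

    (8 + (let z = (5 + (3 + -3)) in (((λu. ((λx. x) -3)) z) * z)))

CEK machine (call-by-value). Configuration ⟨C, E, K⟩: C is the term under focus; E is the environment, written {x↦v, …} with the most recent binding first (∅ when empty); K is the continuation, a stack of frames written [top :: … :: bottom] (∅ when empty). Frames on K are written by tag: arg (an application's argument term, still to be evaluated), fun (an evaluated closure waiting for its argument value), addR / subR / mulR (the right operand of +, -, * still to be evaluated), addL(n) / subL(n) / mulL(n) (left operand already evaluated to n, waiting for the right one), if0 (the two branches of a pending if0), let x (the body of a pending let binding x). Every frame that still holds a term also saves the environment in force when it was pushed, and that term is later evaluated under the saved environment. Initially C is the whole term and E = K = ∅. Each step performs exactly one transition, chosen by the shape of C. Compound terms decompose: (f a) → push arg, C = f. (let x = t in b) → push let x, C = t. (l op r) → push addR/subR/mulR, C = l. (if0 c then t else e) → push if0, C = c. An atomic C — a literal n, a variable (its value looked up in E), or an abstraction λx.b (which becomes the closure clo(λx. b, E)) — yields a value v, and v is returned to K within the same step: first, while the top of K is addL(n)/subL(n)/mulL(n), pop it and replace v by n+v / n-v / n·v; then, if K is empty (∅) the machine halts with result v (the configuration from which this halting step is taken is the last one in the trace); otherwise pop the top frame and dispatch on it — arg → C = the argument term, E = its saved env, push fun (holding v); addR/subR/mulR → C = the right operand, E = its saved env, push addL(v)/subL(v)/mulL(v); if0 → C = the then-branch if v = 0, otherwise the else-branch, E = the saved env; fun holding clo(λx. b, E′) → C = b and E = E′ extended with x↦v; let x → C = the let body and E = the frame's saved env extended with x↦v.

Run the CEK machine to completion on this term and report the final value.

step 0: ⟨C=(8 + (let z = (5 + (3 + -3)) in (((λu. ((λx. x) -3)) z) * z))); E=∅; K=∅⟩
step 1: ⟨C=8; E=∅; K=[addR]⟩
step 2: ⟨C=(let z = (5 + (3 + -3)) in (((λu. ((λx. x) -3)) z) * z)); E=∅; K=[addL(8)]⟩
step 3: ⟨C=(5 + (3 + -3)); E=∅; K=[let z :: addL(8)]⟩
step 4: ⟨C=5; E=∅; K=[addR :: let z :: addL(8)]⟩
step 5: ⟨C=(3 + -3); E=∅; K=[addL(5) :: let z :: addL(8)]⟩
step 6: ⟨C=3; E=∅; K=[addR :: addL(5) :: let z :: addL(8)]⟩
step 7: ⟨C=-3; E=∅; K=[addL(3) :: addL(5) :: let z :: addL(8)]⟩
step 8: ⟨C=(((λu. ((λx. x) -3)) z) * z); E={z↦5}; K=[addL(8)]⟩
step 9: ⟨C=((λu. ((λx. x) -3)) z); E={z↦5}; K=[mulR :: addL(8)]⟩
step 10: ⟨C=(λu. ((λx. x) -3)); E={z↦5}; K=[arg :: mulR :: addL(8)]⟩
step 11: ⟨C=z; E={z↦5}; K=[fun :: mulR :: addL(8)]⟩
step 12: ⟨C=((λx. x) -3); E={u↦5, z↦5}; K=[mulR :: addL(8)]⟩
step 13: ⟨C=(λx. x); E={u↦5, z↦5}; K=[arg :: mulR :: addL(8)]⟩
step 14: ⟨C=-3; E={u↦5, z↦5}; K=[fun :: mulR :: addL(8)]⟩
step 15: ⟨C=x; E={x↦-3, u↦5, z↦5}; K=[mulR :: addL(8)]⟩
step 16: ⟨C=z; E={z↦5}; K=[mulL(-3) :: addL(8)]⟩
→ final value -7

Answer: -7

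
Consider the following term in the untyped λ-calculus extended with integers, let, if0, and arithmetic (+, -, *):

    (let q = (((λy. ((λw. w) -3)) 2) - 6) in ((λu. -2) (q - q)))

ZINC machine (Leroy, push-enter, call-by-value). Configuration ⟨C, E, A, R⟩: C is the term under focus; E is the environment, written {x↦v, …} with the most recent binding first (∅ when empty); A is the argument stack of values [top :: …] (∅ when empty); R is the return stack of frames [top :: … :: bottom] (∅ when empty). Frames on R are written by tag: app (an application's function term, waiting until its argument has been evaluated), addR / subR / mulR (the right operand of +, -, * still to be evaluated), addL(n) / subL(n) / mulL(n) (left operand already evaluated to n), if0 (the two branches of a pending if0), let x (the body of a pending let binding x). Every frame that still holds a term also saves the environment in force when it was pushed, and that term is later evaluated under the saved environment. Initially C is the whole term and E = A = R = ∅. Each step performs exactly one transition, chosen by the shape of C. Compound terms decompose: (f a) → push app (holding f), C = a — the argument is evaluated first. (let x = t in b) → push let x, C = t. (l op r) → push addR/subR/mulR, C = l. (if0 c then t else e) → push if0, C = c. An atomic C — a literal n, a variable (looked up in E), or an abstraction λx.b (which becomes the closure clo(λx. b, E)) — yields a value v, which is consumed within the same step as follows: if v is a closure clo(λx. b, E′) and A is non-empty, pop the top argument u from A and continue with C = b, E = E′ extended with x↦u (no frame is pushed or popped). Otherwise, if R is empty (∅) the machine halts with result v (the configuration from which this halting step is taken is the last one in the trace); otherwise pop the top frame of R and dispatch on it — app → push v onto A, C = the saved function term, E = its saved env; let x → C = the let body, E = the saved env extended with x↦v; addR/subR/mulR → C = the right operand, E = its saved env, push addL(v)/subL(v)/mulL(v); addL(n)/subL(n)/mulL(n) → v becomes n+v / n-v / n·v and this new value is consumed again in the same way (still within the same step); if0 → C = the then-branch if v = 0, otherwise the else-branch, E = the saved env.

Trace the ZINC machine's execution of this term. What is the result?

[0] ⟨C=(let q = (((λy. ((λw. w) -3)) 2) - 6) in ((λu. -2) (q - q))); E=∅; A=∅; R=∅⟩
[1] ⟨C=(((λy. ((λw. w) -3)) 2) - 6); E=∅; A=∅; R=[let q]⟩
[2] ⟨C=((λy. ((λw. w) -3)) 2); E=∅; A=∅; R=[subR :: let q]⟩
[3] ⟨C=2; E=∅; A=∅; R=[app :: subR :: let q]⟩
[4] ⟨C=(λy. ((λw. w) -3)); E=∅; A=[2]; R=[subR :: let q]⟩
[5] ⟨C=((λw. w) -3); E={y↦2}; A=∅; R=[subR :: let q]⟩
[6] ⟨C=-3; E={y↦2}; A=∅; R=[app :: subR :: let q]⟩
[7] ⟨C=(λw. w); E={y↦2}; A=[-3]; R=[subR :: let q]⟩
[8] ⟨C=w; E={w↦-3, y↦2}; A=∅; R=[subR :: let q]⟩
[9] ⟨C=6; E=∅; A=∅; R=[subL(-3) :: let q]⟩
[10] ⟨C=((λu. -2) (q - q)); E={q↦-9}; A=∅; R=∅⟩
[11] ⟨C=(q - q); E={q↦-9}; A=∅; R=[app]⟩
[12] ⟨C=q; E={q↦-9}; A=∅; R=[subR :: app]⟩
[13] ⟨C=q; E={q↦-9}; A=∅; R=[subL(-9) :: app]⟩
[14] ⟨C=(λu. -2); E={q↦-9}; A=[0]; R=∅⟩
[15] ⟨C=-2; E={u↦0, q↦-9}; A=∅; R=∅⟩
→ final value -2

Answer: -2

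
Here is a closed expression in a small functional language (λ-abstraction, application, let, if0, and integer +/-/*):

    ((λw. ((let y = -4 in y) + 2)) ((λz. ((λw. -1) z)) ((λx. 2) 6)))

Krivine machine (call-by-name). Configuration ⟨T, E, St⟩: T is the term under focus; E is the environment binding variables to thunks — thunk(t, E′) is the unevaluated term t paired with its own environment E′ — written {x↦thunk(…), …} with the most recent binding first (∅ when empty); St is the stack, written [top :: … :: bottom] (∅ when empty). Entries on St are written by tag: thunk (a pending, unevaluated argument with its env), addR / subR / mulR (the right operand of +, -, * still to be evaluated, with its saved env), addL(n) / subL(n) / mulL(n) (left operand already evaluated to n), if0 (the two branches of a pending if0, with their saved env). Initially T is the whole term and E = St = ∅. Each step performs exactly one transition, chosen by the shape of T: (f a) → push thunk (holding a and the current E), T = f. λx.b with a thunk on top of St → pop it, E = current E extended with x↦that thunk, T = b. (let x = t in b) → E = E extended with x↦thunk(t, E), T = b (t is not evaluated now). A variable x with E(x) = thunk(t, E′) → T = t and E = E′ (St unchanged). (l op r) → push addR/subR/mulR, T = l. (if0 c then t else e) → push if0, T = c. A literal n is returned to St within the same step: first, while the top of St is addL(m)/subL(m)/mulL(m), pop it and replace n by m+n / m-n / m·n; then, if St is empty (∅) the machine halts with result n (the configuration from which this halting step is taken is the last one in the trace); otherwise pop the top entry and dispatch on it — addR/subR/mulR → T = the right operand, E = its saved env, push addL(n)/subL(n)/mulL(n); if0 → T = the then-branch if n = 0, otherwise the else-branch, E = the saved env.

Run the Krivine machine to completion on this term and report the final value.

Answer: -2

Machine steps:
step 0: ⟨T=((λw. ((let y = -4 in y) + 2)) ((λz. ((λw. -1) z)) ((λx. 2) 6))); E=∅; St=∅⟩
step 1: ⟨T=(λw. ((let y = -4 in y) + 2)); E=∅; St=[thunk]⟩
step 2: ⟨T=((let y = -4 in y) + 2); E={w↦thunk(((λz. ((λw. -1) z)) ((λx. 2) 6)), ∅)}; St=∅⟩
step 3: ⟨T=(let y = -4 in y); E={w↦thunk(((λz. ((λw. -1) z)) ((λx. 2) 6)), ∅)}; St=[addR]⟩
step 4: ⟨T=y; E={y↦thunk(-4, {w↦thunk(((λz. ((λw. -1) z)) ((λx. 2) 6)), ∅)}), w↦thunk(((λz. ((λw. -1) z)) ((λx. 2) 6)), ∅)}; St=[addR]⟩
step 5: ⟨T=-4; E={w↦thunk(((λz. ((λw. -1) z)) ((λx. 2) 6)), ∅)}; St=[addR]⟩
step 6: ⟨T=2; E={w↦thunk(((λz. ((λw. -1) z)) ((λx. 2) 6)), ∅)}; St=[addL(-4)]⟩
→ final value -2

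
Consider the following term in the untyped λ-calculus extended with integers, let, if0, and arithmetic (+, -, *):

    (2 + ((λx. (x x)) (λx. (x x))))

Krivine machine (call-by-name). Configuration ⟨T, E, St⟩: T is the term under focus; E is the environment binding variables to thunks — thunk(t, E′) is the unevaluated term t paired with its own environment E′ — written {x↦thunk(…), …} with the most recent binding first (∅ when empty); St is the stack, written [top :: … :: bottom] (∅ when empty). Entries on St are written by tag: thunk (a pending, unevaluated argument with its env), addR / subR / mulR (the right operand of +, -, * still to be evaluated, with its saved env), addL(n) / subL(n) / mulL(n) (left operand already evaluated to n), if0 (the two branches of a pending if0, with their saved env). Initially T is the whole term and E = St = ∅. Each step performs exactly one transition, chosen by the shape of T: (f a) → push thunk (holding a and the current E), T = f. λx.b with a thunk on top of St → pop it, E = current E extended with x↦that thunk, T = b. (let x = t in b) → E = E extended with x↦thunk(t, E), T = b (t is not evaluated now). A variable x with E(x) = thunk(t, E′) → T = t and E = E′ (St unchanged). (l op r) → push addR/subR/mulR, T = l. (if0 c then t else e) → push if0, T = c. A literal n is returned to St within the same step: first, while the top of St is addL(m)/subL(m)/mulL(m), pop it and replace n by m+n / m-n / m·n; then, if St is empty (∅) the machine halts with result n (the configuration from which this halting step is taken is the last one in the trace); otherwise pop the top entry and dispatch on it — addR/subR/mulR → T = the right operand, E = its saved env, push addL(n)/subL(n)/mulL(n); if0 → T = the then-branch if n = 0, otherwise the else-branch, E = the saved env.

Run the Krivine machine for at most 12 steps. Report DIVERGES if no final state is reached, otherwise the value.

step 0: <T=(2 + ((λx. (x x)) (λx. (x x)))), E=∅, St=∅>
step 1: <T=2, E=∅, St=[addR]>
step 2: <T=((λx. (x x)) (λx. (x x))), E=∅, St=[addL(2)]>
step 3: <T=(λx. (x x)), E=∅, St=[thunk :: addL(2)]>
step 4: <T=(x x), E={x↦thunk((λx. (x x)), ∅)}, St=[addL(2)]>
step 5: <T=x, E={x↦thunk((λx. (x x)), ∅)}, St=[thunk :: addL(2)]>
step 6: <T=(λx. (x x)), E=∅, St=[thunk :: addL(2)]>
step 7: <T=(x x), E={x↦thunk(x, {x↦thunk((λx. (x x)), ∅)})}, St=[addL(2)]>
step 8: <T=x, E={x↦thunk(x, {x↦thunk((λx. (x x)), ∅)})}, St=[thunk :: addL(2)]>
step 9: <T=x, E={x↦thunk((λx. (x x)), ∅)}, St=[thunk :: addL(2)]>
step 10: <T=(λx. (x x)), E=∅, St=[thunk :: addL(2)]>
step 11: <T=(x x), E={x↦thunk(x, {x↦thunk(x, {x↦thunk((λx. (x x)), ∅)})})}, St=[addL(2)]>
step 12: <T=x, E={x↦thunk(x, {x↦thunk(x, {x↦thunk((λx. (x x)), ∅)})})}, St=[thunk :: addL(2)]>
→ 12 transitions taken and the configuration is still not final: no result within 12 steps

Answer: DIVERGES (no final state within 12 steps)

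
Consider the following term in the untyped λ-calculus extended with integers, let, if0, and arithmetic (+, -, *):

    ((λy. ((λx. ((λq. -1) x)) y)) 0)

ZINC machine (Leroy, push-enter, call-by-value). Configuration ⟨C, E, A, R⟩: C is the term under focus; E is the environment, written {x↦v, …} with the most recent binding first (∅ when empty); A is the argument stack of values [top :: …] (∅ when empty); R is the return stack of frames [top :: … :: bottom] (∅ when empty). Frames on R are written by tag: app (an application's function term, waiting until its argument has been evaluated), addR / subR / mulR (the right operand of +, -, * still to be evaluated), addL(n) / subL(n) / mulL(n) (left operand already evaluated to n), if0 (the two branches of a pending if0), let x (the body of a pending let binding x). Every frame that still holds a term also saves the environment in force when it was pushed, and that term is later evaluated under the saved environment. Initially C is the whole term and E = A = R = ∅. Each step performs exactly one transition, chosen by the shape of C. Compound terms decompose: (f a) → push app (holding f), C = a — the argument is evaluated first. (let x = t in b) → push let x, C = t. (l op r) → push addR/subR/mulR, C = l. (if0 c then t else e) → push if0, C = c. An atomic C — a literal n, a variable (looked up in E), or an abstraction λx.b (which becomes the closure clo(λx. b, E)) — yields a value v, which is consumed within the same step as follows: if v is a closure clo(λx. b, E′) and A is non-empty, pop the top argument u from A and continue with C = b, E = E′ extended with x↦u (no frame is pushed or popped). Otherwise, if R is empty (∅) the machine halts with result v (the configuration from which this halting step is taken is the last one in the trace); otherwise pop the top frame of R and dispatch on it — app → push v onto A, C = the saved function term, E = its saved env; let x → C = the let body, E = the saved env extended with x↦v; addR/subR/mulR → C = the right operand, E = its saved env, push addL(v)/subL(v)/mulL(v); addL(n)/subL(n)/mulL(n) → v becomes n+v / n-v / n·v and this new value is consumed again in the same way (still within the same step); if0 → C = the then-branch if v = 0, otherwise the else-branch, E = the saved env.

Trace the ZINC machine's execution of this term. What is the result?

0. ⟨C=((λy. ((λx. ((λq. -1) x)) y)) 0); E=∅; A=∅; R=∅⟩
1. ⟨C=0; E=∅; A=∅; R=[app]⟩
2. ⟨C=(λy. ((λx. ((λq. -1) x)) y)); E=∅; A=[0]; R=∅⟩
3. ⟨C=((λx. ((λq. -1) x)) y); E={y↦0}; A=∅; R=∅⟩
4. ⟨C=y; E={y↦0}; A=∅; R=[app]⟩
5. ⟨C=(λx. ((λq. -1) x)); E={y↦0}; A=[0]; R=∅⟩
6. ⟨C=((λq. -1) x); E={x↦0, y↦0}; A=∅; R=∅⟩
7. ⟨C=x; E={x↦0, y↦0}; A=∅; R=[app]⟩
8. ⟨C=(λq. -1); E={x↦0, y↦0}; A=[0]; R=∅⟩
9. ⟨C=-1; E={q↦0, x↦0, y↦0}; A=∅; R=∅⟩
→ final value -1

Answer: -1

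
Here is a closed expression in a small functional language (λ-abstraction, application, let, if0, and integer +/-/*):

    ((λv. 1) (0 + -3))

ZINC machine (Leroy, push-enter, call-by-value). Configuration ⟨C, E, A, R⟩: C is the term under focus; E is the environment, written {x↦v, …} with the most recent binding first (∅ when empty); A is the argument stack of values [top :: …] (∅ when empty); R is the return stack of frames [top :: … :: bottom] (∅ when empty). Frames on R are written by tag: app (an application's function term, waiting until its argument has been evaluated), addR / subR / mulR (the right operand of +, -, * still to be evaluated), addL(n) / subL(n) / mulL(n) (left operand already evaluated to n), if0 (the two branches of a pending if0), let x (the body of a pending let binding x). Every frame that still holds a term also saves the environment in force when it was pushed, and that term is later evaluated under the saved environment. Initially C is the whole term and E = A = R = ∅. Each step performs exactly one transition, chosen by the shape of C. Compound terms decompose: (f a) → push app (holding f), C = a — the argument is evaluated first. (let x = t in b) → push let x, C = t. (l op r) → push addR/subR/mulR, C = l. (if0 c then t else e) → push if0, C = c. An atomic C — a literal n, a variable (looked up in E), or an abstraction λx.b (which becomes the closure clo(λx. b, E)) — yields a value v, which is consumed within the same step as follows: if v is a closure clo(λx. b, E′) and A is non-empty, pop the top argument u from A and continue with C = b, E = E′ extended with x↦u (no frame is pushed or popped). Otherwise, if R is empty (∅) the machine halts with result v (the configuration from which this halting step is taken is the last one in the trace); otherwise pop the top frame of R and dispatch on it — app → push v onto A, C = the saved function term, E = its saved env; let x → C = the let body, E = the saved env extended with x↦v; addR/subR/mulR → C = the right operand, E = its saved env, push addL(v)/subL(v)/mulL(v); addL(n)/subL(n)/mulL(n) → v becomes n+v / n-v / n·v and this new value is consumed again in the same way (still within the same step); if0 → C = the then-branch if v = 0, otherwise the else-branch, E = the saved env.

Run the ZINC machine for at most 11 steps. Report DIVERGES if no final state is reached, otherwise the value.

0. <C=((λv. 1) (0 + -3)), E=∅, A=∅, R=∅>
1. <C=(0 + -3), E=∅, A=∅, R=[app]>
2. <C=0, E=∅, A=∅, R=[addR :: app]>
3. <C=-3, E=∅, A=∅, R=[addL(0) :: app]>
4. <C=(λv. 1), E=∅, A=[-3], R=∅>
5. <C=1, E={v↦-3}, A=∅, R=∅>
→ final value 1

Answer: 1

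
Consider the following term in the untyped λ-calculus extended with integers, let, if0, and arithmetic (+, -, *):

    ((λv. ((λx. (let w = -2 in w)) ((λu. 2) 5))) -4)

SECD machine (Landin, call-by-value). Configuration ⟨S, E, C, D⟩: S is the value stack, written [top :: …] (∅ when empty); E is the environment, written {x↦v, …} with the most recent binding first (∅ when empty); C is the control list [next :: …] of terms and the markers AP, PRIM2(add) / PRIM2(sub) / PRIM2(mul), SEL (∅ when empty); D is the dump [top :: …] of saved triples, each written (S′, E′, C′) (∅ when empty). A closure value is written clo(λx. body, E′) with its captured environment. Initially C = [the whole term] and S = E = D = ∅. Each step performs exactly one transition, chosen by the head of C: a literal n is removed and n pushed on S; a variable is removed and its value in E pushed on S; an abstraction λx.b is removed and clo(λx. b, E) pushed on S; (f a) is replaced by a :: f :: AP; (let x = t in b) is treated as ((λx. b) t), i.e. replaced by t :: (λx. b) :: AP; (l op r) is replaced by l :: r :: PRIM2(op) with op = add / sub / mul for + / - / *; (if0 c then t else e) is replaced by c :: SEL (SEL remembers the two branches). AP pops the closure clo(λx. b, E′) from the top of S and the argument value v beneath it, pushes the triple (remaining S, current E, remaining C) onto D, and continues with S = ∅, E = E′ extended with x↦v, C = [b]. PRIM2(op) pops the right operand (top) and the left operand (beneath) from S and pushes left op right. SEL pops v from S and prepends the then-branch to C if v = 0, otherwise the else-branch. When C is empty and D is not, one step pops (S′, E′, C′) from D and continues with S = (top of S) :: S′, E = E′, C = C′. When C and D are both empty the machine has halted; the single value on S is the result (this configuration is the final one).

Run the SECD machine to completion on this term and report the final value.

Answer: -2

Derivation:
0. [S=∅ | E=∅ | C=[((λv. ((λx. (let w = -2 in w)) ((λu. 2) 5))) -4)] | D=∅]
1. [S=∅ | E=∅ | C=[-4 :: (λv. ((λx. (let w = -2 in w)) ((λu. 2) 5))) :: AP] | D=∅]
2. [S=[-4] | E=∅ | C=[(λv. ((λx. (let w = -2 in w)) ((λu. 2) 5))) :: AP] | D=∅]
3. [S=[clo(λv. ((λx. (let w = -2 in w)) ((λu. 2) 5)), ∅) :: -4] | E=∅ | C=[AP] | D=∅]
4. [S=∅ | E={v↦-4} | C=[((λx. (let w = -2 in w)) ((λu. 2) 5))] | D=[(∅, ∅, ∅)]]
5. [S=∅ | E={v↦-4} | C=[((λu. 2) 5) :: (λx. (let w = -2 in w)) :: AP] | D=[(∅, ∅, ∅)]]
6. [S=∅ | E={v↦-4} | C=[5 :: (λu. 2) :: AP :: (λx. (let w = -2 in w)) :: AP] | D=[(∅, ∅, ∅)]]
7. [S=[5] | E={v↦-4} | C=[(λu. 2) :: AP :: (λx. (let w = -2 in w)) :: AP] | D=[(∅, ∅, ∅)]]
8. [S=[clo(λu. 2, {v↦-4}) :: 5] | E={v↦-4} | C=[AP :: (λx. (let w = -2 in w)) :: AP] | D=[(∅, ∅, ∅)]]
9. [S=∅ | E={u↦5, v↦-4} | C=[2] | D=[(∅, {v↦-4}, [(λx. (let w = -2 in w)) :: AP]) :: (∅, ∅, ∅)]]
10. [S=[2] | E={u↦5, v↦-4} | C=∅ | D=[(∅, {v↦-4}, [(λx. (let w = -2 in w)) :: AP]) :: (∅, ∅, ∅)]]
11. [S=[2] | E={v↦-4} | C=[(λx. (let w = -2 in w)) :: AP] | D=[(∅, ∅, ∅)]]
12. [S=[clo(λx. (let w = -2 in w), {v↦-4}) :: 2] | E={v↦-4} | C=[AP] | D=[(∅, ∅, ∅)]]
13. [S=∅ | E={x↦2, v↦-4} | C=[(let w = -2 in w)] | D=[(∅, {v↦-4}, ∅) :: (∅, ∅, ∅)]]
14. [S=∅ | E={x↦2, v↦-4} | C=[-2 :: (λw. w) :: AP] | D=[(∅, {v↦-4}, ∅) :: (∅, ∅, ∅)]]
15. [S=[-2] | E={x↦2, v↦-4} | C=[(λw. w) :: AP] | D=[(∅, {v↦-4}, ∅) :: (∅, ∅, ∅)]]
16. [S=[clo(λw. w, {x↦2, v↦-4}) :: -2] | E={x↦2, v↦-4} | C=[AP] | D=[(∅, {v↦-4}, ∅) :: (∅, ∅, ∅)]]
17. [S=∅ | E={w↦-2, x↦2, v↦-4} | C=[w] | D=[(∅, {x↦2, v↦-4}, ∅) :: (∅, {v↦-4}, ∅) :: (∅, ∅, ∅)]]
18. [S=[-2] | E={w↦-2, x↦2, v↦-4} | C=∅ | D=[(∅, {x↦2, v↦-4}, ∅) :: (∅, {v↦-4}, ∅) :: (∅, ∅, ∅)]]
19. [S=[-2] | E={x↦2, v↦-4} | C=∅ | D=[(∅, {v↦-4}, ∅) :: (∅, ∅, ∅)]]
20. [S=[-2] | E={v↦-4} | C=∅ | D=[(∅, ∅, ∅)]]
21. [S=[-2] | E=∅ | C=∅ | D=∅]
→ final value -2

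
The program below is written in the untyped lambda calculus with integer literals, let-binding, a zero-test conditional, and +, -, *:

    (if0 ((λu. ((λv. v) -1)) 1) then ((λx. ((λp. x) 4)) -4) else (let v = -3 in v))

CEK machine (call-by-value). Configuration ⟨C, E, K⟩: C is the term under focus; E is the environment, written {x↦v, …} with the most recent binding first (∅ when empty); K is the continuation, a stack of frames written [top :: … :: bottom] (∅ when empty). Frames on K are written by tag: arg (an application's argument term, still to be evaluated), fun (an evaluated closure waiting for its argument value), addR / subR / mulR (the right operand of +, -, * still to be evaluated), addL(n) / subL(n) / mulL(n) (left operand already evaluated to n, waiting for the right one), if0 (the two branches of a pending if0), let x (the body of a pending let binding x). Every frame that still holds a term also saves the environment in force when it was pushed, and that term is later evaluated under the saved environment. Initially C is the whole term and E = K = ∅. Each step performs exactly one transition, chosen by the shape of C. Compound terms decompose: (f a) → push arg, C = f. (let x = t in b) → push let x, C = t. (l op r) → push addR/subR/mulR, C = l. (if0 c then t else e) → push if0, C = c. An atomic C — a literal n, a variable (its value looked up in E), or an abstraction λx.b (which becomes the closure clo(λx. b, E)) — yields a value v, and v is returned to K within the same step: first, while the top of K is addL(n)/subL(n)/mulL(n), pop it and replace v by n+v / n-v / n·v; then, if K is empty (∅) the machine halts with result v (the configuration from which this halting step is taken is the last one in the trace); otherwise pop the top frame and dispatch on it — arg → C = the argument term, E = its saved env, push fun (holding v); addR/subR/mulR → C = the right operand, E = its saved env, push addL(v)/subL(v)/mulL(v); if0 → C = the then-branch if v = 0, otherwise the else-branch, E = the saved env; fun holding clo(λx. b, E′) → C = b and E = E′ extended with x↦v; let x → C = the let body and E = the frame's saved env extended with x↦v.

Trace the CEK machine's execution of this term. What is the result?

Answer: -3

Derivation:
0. ⟨C=(if0 ((λu. ((λv. v) -1)) 1) then ((λx. ((λp. x) 4)) -4) else (let v = -3 in v)); E=∅; K=∅⟩
1. ⟨C=((λu. ((λv. v) -1)) 1); E=∅; K=[if0]⟩
2. ⟨C=(λu. ((λv. v) -1)); E=∅; K=[arg :: if0]⟩
3. ⟨C=1; E=∅; K=[fun :: if0]⟩
4. ⟨C=((λv. v) -1); E={u↦1}; K=[if0]⟩
5. ⟨C=(λv. v); E={u↦1}; K=[arg :: if0]⟩
6. ⟨C=-1; E={u↦1}; K=[fun :: if0]⟩
7. ⟨C=v; E={v↦-1, u↦1}; K=[if0]⟩
8. ⟨C=(let v = -3 in v); E=∅; K=∅⟩
9. ⟨C=-3; E=∅; K=[let v]⟩
10. ⟨C=v; E={v↦-3}; K=∅⟩
→ final value -3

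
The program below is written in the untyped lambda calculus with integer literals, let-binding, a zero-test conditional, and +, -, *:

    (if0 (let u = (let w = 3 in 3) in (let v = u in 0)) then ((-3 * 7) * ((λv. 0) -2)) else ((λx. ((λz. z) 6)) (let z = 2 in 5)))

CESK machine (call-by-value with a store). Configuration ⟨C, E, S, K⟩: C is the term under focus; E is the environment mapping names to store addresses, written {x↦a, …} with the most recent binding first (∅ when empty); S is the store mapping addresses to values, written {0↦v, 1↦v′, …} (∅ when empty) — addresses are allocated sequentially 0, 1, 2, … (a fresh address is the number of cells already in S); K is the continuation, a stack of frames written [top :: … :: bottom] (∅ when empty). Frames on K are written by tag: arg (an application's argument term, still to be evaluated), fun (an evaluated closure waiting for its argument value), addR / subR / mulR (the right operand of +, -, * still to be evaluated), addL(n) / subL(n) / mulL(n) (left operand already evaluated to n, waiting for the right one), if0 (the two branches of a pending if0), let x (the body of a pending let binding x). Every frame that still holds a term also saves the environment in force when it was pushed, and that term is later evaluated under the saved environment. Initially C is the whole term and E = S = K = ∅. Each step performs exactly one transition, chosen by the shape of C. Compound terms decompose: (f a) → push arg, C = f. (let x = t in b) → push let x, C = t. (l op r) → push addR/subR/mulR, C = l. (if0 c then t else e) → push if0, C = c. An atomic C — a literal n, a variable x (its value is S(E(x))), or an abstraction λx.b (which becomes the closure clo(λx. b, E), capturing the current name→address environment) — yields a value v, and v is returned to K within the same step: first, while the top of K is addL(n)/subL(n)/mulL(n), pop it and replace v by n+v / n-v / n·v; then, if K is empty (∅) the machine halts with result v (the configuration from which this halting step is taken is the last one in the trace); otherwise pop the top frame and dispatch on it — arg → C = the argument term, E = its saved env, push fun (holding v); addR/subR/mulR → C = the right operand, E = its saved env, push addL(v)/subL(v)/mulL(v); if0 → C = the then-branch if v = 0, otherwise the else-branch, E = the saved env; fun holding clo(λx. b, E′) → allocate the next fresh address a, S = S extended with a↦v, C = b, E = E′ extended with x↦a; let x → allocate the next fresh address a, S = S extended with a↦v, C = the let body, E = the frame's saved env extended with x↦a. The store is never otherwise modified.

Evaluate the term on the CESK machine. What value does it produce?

Answer: 0

Derivation:
0. ⟨C=(if0 (let u = (let w = 3 in 3) in (let v = u in 0)) then ((-3 * 7) * ((λv. 0) -2)) else ((λx. ((λz. z) 6)) (let z = 2 in 5))); E=∅; S=∅; K=∅⟩
1. ⟨C=(let u = (let w = 3 in 3) in (let v = u in 0)); E=∅; S=∅; K=[if0]⟩
2. ⟨C=(let w = 3 in 3); E=∅; S=∅; K=[let u :: if0]⟩
3. ⟨C=3; E=∅; S=∅; K=[let w :: let u :: if0]⟩
4. ⟨C=3; E={w↦0}; S={0↦3}; K=[let u :: if0]⟩
5. ⟨C=(let v = u in 0); E={u↦1}; S={0↦3, 1↦3}; K=[if0]⟩
6. ⟨C=u; E={u↦1}; S={0↦3, 1↦3}; K=[let v :: if0]⟩
7. ⟨C=0; E={v↦2, u↦1}; S={0↦3, 1↦3, 2↦3}; K=[if0]⟩
8. ⟨C=((-3 * 7) * ((λv. 0) -2)); E=∅; S={0↦3, 1↦3, 2↦3}; K=∅⟩
9. ⟨C=(-3 * 7); E=∅; S={0↦3, 1↦3, 2↦3}; K=[mulR]⟩
10. ⟨C=-3; E=∅; S={0↦3, 1↦3, 2↦3}; K=[mulR :: mulR]⟩
11. ⟨C=7; E=∅; S={0↦3, 1↦3, 2↦3}; K=[mulL(-3) :: mulR]⟩
12. ⟨C=((λv. 0) -2); E=∅; S={0↦3, 1↦3, 2↦3}; K=[mulL(-21)]⟩
13. ⟨C=(λv. 0); E=∅; S={0↦3, 1↦3, 2↦3}; K=[arg :: mulL(-21)]⟩
14. ⟨C=-2; E=∅; S={0↦3, 1↦3, 2↦3}; K=[fun :: mulL(-21)]⟩
15. ⟨C=0; E={v↦3}; S={0↦3, 1↦3, 2↦3, 3↦-2}; K=[mulL(-21)]⟩
→ final value 0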